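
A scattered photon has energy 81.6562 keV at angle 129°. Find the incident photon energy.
110.4000 keV

Convert final energy to wavelength (hc ≈ 1239.842 keV·pm):
λ' = hc/E' = 1239.842 / 81.6562 = 15.1837 pm

Calculate the Compton shift:
Δλ = λ_C(1 - cos(129°))
Δλ = 2.4263 × (1 - cos(129°))
Δλ = 3.9532 pm

Initial wavelength:
λ = λ' - Δλ = 15.1837 - 3.9532 = 11.2304 pm

Initial energy:
E = hc/λ = 1239.842 / 11.2304 = 110.4000 keV

(Intermediate values are shown rounded; full precision is carried through to the final answer.)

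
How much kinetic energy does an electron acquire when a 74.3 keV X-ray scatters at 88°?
9.1433 keV

By energy conservation: K_e = E_initial - E_final

First find the scattered photon energy:
Initial wavelength: λ = hc/E = 16.6870 pm
Compton shift: Δλ = λ_C(1 - cos(88°)) = 2.3416 pm
Final wavelength: λ' = 16.6870 + 2.3416 = 19.0286 pm
Final photon energy: E' = hc/λ' = 65.1567 keV

Electron kinetic energy:
K_e = E - E' = 74.3000 - 65.1567 = 9.1433 keV

(Intermediate values are shown rounded; full precision is carried through to the final answer.)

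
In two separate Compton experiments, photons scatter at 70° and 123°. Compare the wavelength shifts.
123° produces the larger shift by a factor of 2.348

Calculate both shifts using Δλ = λ_C(1 - cos θ):

For θ₁ = 70°:
Δλ₁ = 2.4263 × (1 - cos(70°))
Δλ₁ = 2.4263 × 0.6580
Δλ₁ = 1.5965 pm

For θ₂ = 123°:
Δλ₂ = 2.4263 × (1 - cos(123°))
Δλ₂ = 2.4263 × 1.5446
Δλ₂ = 3.7478 pm

The 123° angle produces the larger shift.
Ratio: 3.7478/1.5965 = 2.348

(Intermediate values are shown rounded; full precision is carried through to the final answer.)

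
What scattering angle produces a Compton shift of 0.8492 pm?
49.46°

From the Compton formula Δλ = λ_C(1 - cos θ), we can solve for θ:

cos θ = 1 - Δλ/λ_C

Given:
- Δλ = 0.8492 pm
- λ_C = h/(m_e·c) ≈ 2.42631024 pm

cos θ = 1 - 0.8492/2.42631024
cos θ = 1 - 0.349996
cos θ = 0.650004

θ = arccos(0.650004)
θ = 49.46°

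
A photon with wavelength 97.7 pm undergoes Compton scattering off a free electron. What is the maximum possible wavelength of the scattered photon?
102.5526 pm (at θ = 180°)

The Compton shift is Δλ = λ_C(1 − cos θ).

Since cos θ ranges from −1 to 1, the factor (1 − cos θ) ranges from 0 to 2; the maximum shift occurs at θ = 180° (backscattering):
Δλ_max = 2λ_C = 2 × 2.4263 pm = 4.8526 pm

Maximum scattered wavelength:
λ'_max = λ₀ + Δλ_max = 97.7 + 4.8526 = 102.5526 pm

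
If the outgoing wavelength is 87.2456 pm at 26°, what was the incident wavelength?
87.0000 pm

From λ' = λ + Δλ, we have λ = λ' - Δλ

First calculate the Compton shift:
Δλ = λ_C(1 - cos θ)
Δλ = 2.4263 × (1 - cos(26°))
Δλ = 2.4263 × 0.1012
Δλ = 0.2456 pm

Initial wavelength:
λ = λ' - Δλ
λ = 87.2456 - 0.2456
λ = 87.0000 pm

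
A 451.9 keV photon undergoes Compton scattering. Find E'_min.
163.2178 keV (at θ = 180°)

The scattered photon has minimum energy when its wavelength is maximum, i.e., when the Compton shift Δλ = λ_C(1 − cos θ) is maximum. This occurs at θ = 180° (backscattering), giving Δλ_max = 2λ_C = 4.8526 pm.

Initial wavelength: λ₀ = hc/E₀ = 2.7436 pm
Maximum final wavelength: λ'_max = λ₀ + 2λ_C = 2.7436 + 4.8526 = 7.5962 pm
Minimum final energy: E'_min = hc/λ'_max = 163.2178 keV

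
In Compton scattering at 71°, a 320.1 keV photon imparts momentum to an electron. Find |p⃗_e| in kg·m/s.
1.7416e-22 kg·m/s

The electron is initially at rest, so by conservation of momentum:
p⃗_e = p⃗₀ − p⃗'  (incident photon momentum minus scattered photon momentum)

Photon momentum magnitudes (p = h/λ = E/c):
λ₀ = hc/E₀ = 3.8733 pm → p₀ = h/λ₀ = 1.7107e-22 kg·m/s
Δλ = λ_C(1 − cos 71°) = 1.6364 pm
λ' = 5.5097 pm → p' = h/λ' = 1.2026e-22 kg·m/s

The scattered photon makes angle θ = 71° with the incident direction, so by the law of cosines:
|p⃗_e|² = p₀² + p'² − 2p₀p'cos θ
|p⃗_e|² = (1.7107e-22)² + (1.2026e-22)² − 2·1.7107e-22·1.2026e-22·cos(71°)
|p⃗_e| = 1.7416e-22 kg·m/s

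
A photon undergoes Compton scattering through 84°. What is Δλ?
2.1727 pm

Using the Compton scattering formula:
Δλ = λ_C(1 - cos θ)

where λ_C = h/(m_e·c) ≈ 2.4263 pm is the Compton wavelength of an electron.

For θ = 84°:
cos(84°) = 0.1045
1 - cos(84°) = 0.8955

Δλ = 2.4263 × 0.8955
Δλ = 2.1727 pm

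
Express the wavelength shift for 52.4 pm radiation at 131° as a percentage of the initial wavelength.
7.6682%

Calculate the Compton shift:
Δλ = λ_C(1 - cos(131°))
Δλ = 2.4263 × (1 - cos(131°))
Δλ = 2.4263 × 1.6561
Δλ = 4.0181 pm

Percentage change:
(Δλ/λ₀) × 100 = (4.0181/52.4) × 100
= 7.6682%

(Intermediate values are shown rounded; full precision is carried through to the final answer.)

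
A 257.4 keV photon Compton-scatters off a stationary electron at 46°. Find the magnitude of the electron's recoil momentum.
1.0174e-22 kg·m/s

The electron is initially at rest, so by conservation of momentum:
p⃗_e = p⃗₀ − p⃗'  (incident photon momentum minus scattered photon momentum)

Photon momentum magnitudes (p = h/λ = E/c):
λ₀ = hc/E₀ = 4.8168 pm → p₀ = h/λ₀ = 1.3756e-22 kg·m/s
Δλ = λ_C(1 − cos 46°) = 0.7409 pm
λ' = 5.5576 pm → p' = h/λ' = 1.1922e-22 kg·m/s

The scattered photon makes angle θ = 46° with the incident direction, so by the law of cosines:
|p⃗_e|² = p₀² + p'² − 2p₀p'cos θ
|p⃗_e|² = (1.3756e-22)² + (1.1922e-22)² − 2·1.3756e-22·1.1922e-22·cos(46°)
|p⃗_e| = 1.0174e-22 kg·m/s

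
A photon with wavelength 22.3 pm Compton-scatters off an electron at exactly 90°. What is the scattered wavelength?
24.7263 pm

Using the Compton formula: λ' = λ + λ_C(1 − cos θ)

For θ = 90°, cos θ = 0 (exact) = 0.0000, so:
1 − cos 90° = 1 − (0) = 1.0000

Δλ = λ_C × 1.0000 = 2.4263 × 1.0000 = 2.4263 pm

λ' = 22.3 + 2.4263 = 24.7263 pm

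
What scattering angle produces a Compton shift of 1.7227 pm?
73.14°

From the Compton formula Δλ = λ_C(1 - cos θ), we can solve for θ:

cos θ = 1 - Δλ/λ_C

Given:
- Δλ = 1.7227 pm
- λ_C = h/(m_e·c) ≈ 2.42631024 pm

cos θ = 1 - 1.7227/2.42631024
cos θ = 1 - 0.710008
cos θ = 0.289992

θ = arccos(0.289992)
θ = 73.14°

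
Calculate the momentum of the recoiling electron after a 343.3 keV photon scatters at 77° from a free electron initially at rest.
1.9560e-22 kg·m/s

The electron is initially at rest, so by conservation of momentum:
p⃗_e = p⃗₀ − p⃗'  (incident photon momentum minus scattered photon momentum)

Photon momentum magnitudes (p = h/λ = E/c):
λ₀ = hc/E₀ = 3.6115 pm → p₀ = h/λ₀ = 1.8347e-22 kg·m/s
Δλ = λ_C(1 − cos 77°) = 1.8805 pm
λ' = 5.4921 pm → p' = h/λ' = 1.2065e-22 kg·m/s

The scattered photon makes angle θ = 77° with the incident direction, so by the law of cosines:
|p⃗_e|² = p₀² + p'² − 2p₀p'cos θ
|p⃗_e|² = (1.8347e-22)² + (1.2065e-22)² − 2·1.8347e-22·1.2065e-22·cos(77°)
|p⃗_e| = 1.9560e-22 kg·m/s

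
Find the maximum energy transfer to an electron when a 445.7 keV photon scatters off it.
283.2981 keV

Maximum energy transfer occurs at θ = 180° (backscattering).

Initial photon: E₀ = 445.7 keV → λ₀ = 2.7818 pm

Maximum Compton shift (at 180°):
Δλ_max = 2λ_C = 2 × 2.4263 = 4.8526 pm

Final wavelength:
λ' = 2.7818 + 4.8526 = 7.6344 pm

Minimum photon energy (maximum energy to electron):
E'_min = hc/λ' = 162.4019 keV

Maximum electron kinetic energy:
K_max = E₀ - E'_min = 445.7000 - 162.4019 = 283.2981 keV

(Intermediate values are shown rounded; full precision is carried through to the final answer.)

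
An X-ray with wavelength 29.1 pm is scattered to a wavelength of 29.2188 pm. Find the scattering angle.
18.00°

First find the wavelength shift:
Δλ = λ' - λ = 29.2188 - 29.1 = 0.1188 pm

Using Δλ = λ_C(1 - cos θ), with λ_C = h/(m_e·c) ≈ 2.42631024 pm:
cos θ = 1 - Δλ/λ_C
cos θ = 1 - 0.1188/2.42631024
cos θ = 0.951037

θ = arccos(0.951037)
θ = 18.00°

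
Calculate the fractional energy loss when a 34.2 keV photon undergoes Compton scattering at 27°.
0.0072 (or 0.72%)

Calculate initial and final photon energies:

Initial: E₀ = 34.2 keV → λ₀ = 36.2527 pm
Compton shift: Δλ = 0.2645 pm
Final wavelength: λ' = 36.5171 pm
Final energy: E' = 33.9523 keV

Fractional energy loss:
(E₀ - E')/E₀ = (34.2000 - 33.9523)/34.2000
= 0.2477/34.2000
= 0.0072
= 0.72%

(Intermediate values are shown rounded; full precision is carried through to the final answer.)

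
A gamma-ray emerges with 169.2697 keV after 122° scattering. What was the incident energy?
343.1998 keV

Convert final energy to wavelength (hc ≈ 1239.842 keV·pm):
λ' = hc/E' = 1239.842 / 169.2697 = 7.3247 pm

Calculate the Compton shift:
Δλ = λ_C(1 - cos(122°))
Δλ = 2.4263 × (1 - cos(122°))
Δλ = 3.7121 pm

Initial wavelength:
λ = λ' - Δλ = 7.3247 - 3.7121 = 3.6126 pm

Initial energy:
E = hc/λ = 1239.842 / 3.6126 = 343.1998 keV

(Intermediate values are shown rounded; full precision is carried through to the final answer.)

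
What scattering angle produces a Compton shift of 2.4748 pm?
91.15°

From the Compton formula Δλ = λ_C(1 - cos θ), we can solve for θ:

cos θ = 1 - Δλ/λ_C

Given:
- Δλ = 2.4748 pm
- λ_C = h/(m_e·c) ≈ 2.42631024 pm

cos θ = 1 - 2.4748/2.42631024
cos θ = 1 - 1.019985
cos θ = -0.019985

θ = arccos(-0.019985)
θ = 91.15°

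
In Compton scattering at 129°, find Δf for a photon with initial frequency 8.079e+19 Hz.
4.167e+19 Hz (decrease)

Convert frequency to wavelength (c = 299792458 m/s):
λ₀ = c/f₀ = 299792458/8.079e+19 = 3.7107620e-12 m = 3.7108 pm

Calculate Compton shift:
Δλ = λ_C(1 - cos(129°)) = 3.9532 pm

Final wavelength:
λ' = λ₀ + Δλ = 3.7108 + 3.9532 = 7.6640 pm

Final frequency:
f' = c/λ' = 299792458/7.6639987e-12 = 3.9116977e+19 Hz

Frequency shift (decrease):
Δf = f₀ - f' = 8.079e+19 - 3.9116977e+19 = 4.167e+19 Hz

(Intermediate values are shown rounded; full precision is carried through to the final answer.)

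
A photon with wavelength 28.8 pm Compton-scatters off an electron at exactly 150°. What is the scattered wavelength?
33.3276 pm

Using the Compton formula: λ' = λ + λ_C(1 − cos θ)

For θ = 150°, cos θ = -√3/2 (exact) ≈ -0.8660, so:
1 − cos 150° = 1 − (-√3/2) ≈ 1.8660

Δλ = λ_C × 1.8660 = 2.4263 × 1.8660 = 4.5276 pm

λ' = 28.8 + 4.5276 = 33.3276 pm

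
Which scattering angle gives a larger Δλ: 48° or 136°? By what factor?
136° produces the larger shift by a factor of 5.196

Calculate both shifts using Δλ = λ_C(1 - cos θ):

For θ₁ = 48°:
Δλ₁ = 2.4263 × (1 - cos(48°))
Δλ₁ = 2.4263 × 0.3309
Δλ₁ = 0.8028 pm

For θ₂ = 136°:
Δλ₂ = 2.4263 × (1 - cos(136°))
Δλ₂ = 2.4263 × 1.7193
Δλ₂ = 4.1717 pm

The 136° angle produces the larger shift.
Ratio: 4.1717/0.8028 = 5.196

(Intermediate values are shown rounded; full precision is carried through to the final answer.)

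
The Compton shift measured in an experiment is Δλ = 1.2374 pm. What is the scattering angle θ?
60.66°

From the Compton formula Δλ = λ_C(1 - cos θ), we can solve for θ:

cos θ = 1 - Δλ/λ_C

Given:
- Δλ = 1.2374 pm
- λ_C = h/(m_e·c) ≈ 2.42631024 pm

cos θ = 1 - 1.2374/2.42631024
cos θ = 1 - 0.509992
cos θ = 0.490008

θ = arccos(0.490008)
θ = 60.66°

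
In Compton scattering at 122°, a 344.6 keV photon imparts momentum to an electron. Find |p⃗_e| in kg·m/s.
2.4459e-22 kg·m/s

The electron is initially at rest, so by conservation of momentum:
p⃗_e = p⃗₀ − p⃗'  (incident photon momentum minus scattered photon momentum)

Photon momentum magnitudes (p = h/λ = E/c):
λ₀ = hc/E₀ = 3.5979 pm → p₀ = h/λ₀ = 1.8416e-22 kg·m/s
Δλ = λ_C(1 − cos 122°) = 3.7121 pm
λ' = 7.3100 pm → p' = h/λ' = 9.0644e-23 kg·m/s

The scattered photon makes angle θ = 122° with the incident direction, so by the law of cosines:
|p⃗_e|² = p₀² + p'² − 2p₀p'cos θ
|p⃗_e|² = (1.8416e-22)² + (9.0644e-23)² − 2·1.8416e-22·9.0644e-23·cos(122°)
|p⃗_e| = 2.4459e-22 kg·m/s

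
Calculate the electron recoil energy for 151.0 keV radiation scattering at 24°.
3.7615 keV

By energy conservation: K_e = E_initial - E_final

First find the scattered photon energy:
Initial wavelength: λ = hc/E = 8.2109 pm
Compton shift: Δλ = λ_C(1 - cos(24°)) = 0.2098 pm
Final wavelength: λ' = 8.2109 + 0.2098 = 8.4206 pm
Final photon energy: E' = hc/λ' = 147.2385 keV

Electron kinetic energy:
K_e = E - E' = 151.0000 - 147.2385 = 3.7615 keV

(Intermediate values are shown rounded; full precision is carried through to the final answer.)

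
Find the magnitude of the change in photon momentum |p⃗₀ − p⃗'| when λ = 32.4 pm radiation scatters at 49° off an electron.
1.6755e-23 kg·m/s

Photon momentum magnitude is p = h/λ.

Initial momentum:
p₀ = h/λ = 6.6261e-34/3.2400e-11 = 2.0451e-23 kg·m/s

After scattering:
λ' = λ + Δλ = 32.4 + 0.8345 = 33.2345 pm
p' = h/λ' = 6.6261e-34/3.3235e-11 = 1.9937e-23 kg·m/s

Momentum is a vector; the scattered photon's direction makes angle θ = 49° with the incident direction. The magnitude of the vector change Δp⃗ = p⃗₀ − p⃗' is found from the law of cosines:
|Δp⃗|² = p₀² + p'² − 2p₀p'cos θ
|Δp⃗|² = (2.0451e-23)² + (1.9937e-23)² − 2·2.0451e-23·1.9937e-23·cos(49°)
|Δp⃗| = 1.6755e-23 kg·m/s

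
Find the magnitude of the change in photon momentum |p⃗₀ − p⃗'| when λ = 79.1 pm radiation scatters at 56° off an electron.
7.8135e-24 kg·m/s

Photon momentum magnitude is p = h/λ.

Initial momentum:
p₀ = h/λ = 6.6261e-34/7.9100e-11 = 8.3768e-24 kg·m/s

After scattering:
λ' = λ + Δλ = 79.1 + 1.0695 = 80.1695 pm
p' = h/λ' = 6.6261e-34/8.0170e-11 = 8.2651e-24 kg·m/s

Momentum is a vector; the scattered photon's direction makes angle θ = 56° with the incident direction. The magnitude of the vector change Δp⃗ = p⃗₀ − p⃗' is found from the law of cosines:
|Δp⃗|² = p₀² + p'² − 2p₀p'cos θ
|Δp⃗|² = (8.3768e-24)² + (8.2651e-24)² − 2·8.3768e-24·8.2651e-24·cos(56°)
|Δp⃗| = 7.8135e-24 kg·m/s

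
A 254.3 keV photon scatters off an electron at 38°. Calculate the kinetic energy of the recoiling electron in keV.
24.2677 keV

By energy conservation: K_e = E_initial - E_final

First find the scattered photon energy:
Initial wavelength: λ = hc/E = 4.8755 pm
Compton shift: Δλ = λ_C(1 - cos(38°)) = 0.5144 pm
Final wavelength: λ' = 4.8755 + 0.5144 = 5.3899 pm
Final photon energy: E' = hc/λ' = 230.0323 keV

Electron kinetic energy:
K_e = E - E' = 254.3000 - 230.0323 = 24.2677 keV

(Intermediate values are shown rounded; full precision is carried through to the final answer.)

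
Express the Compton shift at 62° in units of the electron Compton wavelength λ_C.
0.5305 λ_C

The Compton shift formula is:
Δλ = λ_C(1 - cos θ)

Dividing both sides by λ_C:
Δλ/λ_C = 1 - cos θ

For θ = 62°:
Δλ/λ_C = 1 - cos(62°)
Δλ/λ_C = 1 - 0.4695
Δλ/λ_C = 0.5305

This means the shift is 0.5305 × λ_C = 1.2872 pm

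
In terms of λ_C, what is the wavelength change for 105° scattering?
1.2588 λ_C

The Compton shift formula is:
Δλ = λ_C(1 - cos θ)

Dividing both sides by λ_C:
Δλ/λ_C = 1 - cos θ

For θ = 105°:
Δλ/λ_C = 1 - cos(105°)
Δλ/λ_C = 1 - -0.2588
Δλ/λ_C = 1.2588

This means the shift is 1.2588 × λ_C = 3.0543 pm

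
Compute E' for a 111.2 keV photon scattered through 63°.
99.3905 keV

First convert energy to wavelength:
λ = hc/E, with hc ≈ 1239.842 keV·pm (i.e. 1239.842 eV·nm)

For E = 111.2 keV = 111200 eV:
λ = 1239.842 keV·pm / 111.2 keV
λ = 11.1497 pm

Calculate the Compton shift:
Δλ = λ_C(1 - cos(63°)) = 2.4263 × 0.5460
Δλ = 1.3248 pm

Final wavelength:
λ' = 11.1497 + 1.3248 = 12.4744 pm

Final energy:
E' = hc/λ' = 1239.842 / 12.4744 = 99.3905 keV

(Intermediate values are shown rounded; full precision is carried through to the final answer.)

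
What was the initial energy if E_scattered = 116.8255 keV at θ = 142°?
197.6001 keV

Convert final energy to wavelength (hc ≈ 1239.842 keV·pm):
λ' = hc/E' = 1239.842 / 116.8255 = 10.6128 pm

Calculate the Compton shift:
Δλ = λ_C(1 - cos(142°))
Δλ = 2.4263 × (1 - cos(142°))
Δλ = 4.3383 pm

Initial wavelength:
λ = λ' - Δλ = 10.6128 - 4.3383 = 6.2745 pm

Initial energy:
E = hc/λ = 1239.842 / 6.2745 = 197.6001 keV

(Intermediate values are shown rounded; full precision is carried through to the final answer.)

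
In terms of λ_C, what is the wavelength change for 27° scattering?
0.1090 λ_C

The Compton shift formula is:
Δλ = λ_C(1 - cos θ)

Dividing both sides by λ_C:
Δλ/λ_C = 1 - cos θ

For θ = 27°:
Δλ/λ_C = 1 - cos(27°)
Δλ/λ_C = 1 - 0.8910
Δλ/λ_C = 0.1090

This means the shift is 0.1090 × λ_C = 0.2645 pm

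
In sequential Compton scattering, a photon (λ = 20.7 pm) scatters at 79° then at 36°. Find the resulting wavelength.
23.1267 pm

Apply Compton shift twice:

First scattering at θ₁ = 79°:
Δλ₁ = λ_C(1 - cos(79°))
Δλ₁ = 2.4263 × 0.8092
Δλ₁ = 1.9633 pm

After first scattering:
λ₁ = 20.7 + 1.9633 = 22.6633 pm

Second scattering at θ₂ = 36°:
Δλ₂ = λ_C(1 - cos(36°))
Δλ₂ = 2.4263 × 0.1910
Δλ₂ = 0.4634 pm

Final wavelength:
λ₂ = 22.6633 + 0.4634 = 23.1267 pm

Total shift: Δλ_total = 1.9633 + 0.4634 = 2.4267 pm

(Intermediate values are shown rounded; full precision is carried through to the final answer.)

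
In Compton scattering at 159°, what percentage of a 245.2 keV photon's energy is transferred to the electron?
0.4813 (or 48.13%)

Calculate initial and final photon energies:

Initial: E₀ = 245.2 keV → λ₀ = 5.0565 pm
Compton shift: Δλ = 4.6915 pm
Final wavelength: λ' = 9.7479 pm
Final energy: E' = 127.1904 keV

Fractional energy loss:
(E₀ - E')/E₀ = (245.2000 - 127.1904)/245.2000
= 118.0096/245.2000
= 0.4813
= 48.13%

(Intermediate values are shown rounded; full precision is carried through to the final answer.)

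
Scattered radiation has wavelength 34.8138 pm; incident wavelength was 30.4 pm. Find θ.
145.00°

First find the wavelength shift:
Δλ = λ' - λ = 34.8138 - 30.4 = 4.4138 pm

Using Δλ = λ_C(1 - cos θ), with λ_C = h/(m_e·c) ≈ 2.42631024 pm:
cos θ = 1 - Δλ/λ_C
cos θ = 1 - 4.4138/2.42631024
cos θ = -0.819141

θ = arccos(-0.819141)
θ = 145.00°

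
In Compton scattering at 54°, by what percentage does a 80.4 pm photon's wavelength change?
1.2440%

Calculate the Compton shift:
Δλ = λ_C(1 - cos(54°))
Δλ = 2.4263 × (1 - cos(54°))
Δλ = 2.4263 × 0.4122
Δλ = 1.0002 pm

Percentage change:
(Δλ/λ₀) × 100 = (1.0002/80.4) × 100
= 1.2440%

(Intermediate values are shown rounded; full precision is carried through to the final answer.)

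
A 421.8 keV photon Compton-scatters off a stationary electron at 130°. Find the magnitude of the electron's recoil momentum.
2.9614e-22 kg·m/s

The electron is initially at rest, so by conservation of momentum:
p⃗_e = p⃗₀ − p⃗'  (incident photon momentum minus scattered photon momentum)

Photon momentum magnitudes (p = h/λ = E/c):
λ₀ = hc/E₀ = 2.9394 pm → p₀ = h/λ₀ = 2.2542e-22 kg·m/s
Δλ = λ_C(1 − cos 130°) = 3.9859 pm
λ' = 6.9253 pm → p' = h/λ' = 9.5679e-23 kg·m/s

The scattered photon makes angle θ = 130° with the incident direction, so by the law of cosines:
|p⃗_e|² = p₀² + p'² − 2p₀p'cos θ
|p⃗_e|² = (2.2542e-22)² + (9.5679e-23)² − 2·2.2542e-22·9.5679e-23·cos(130°)
|p⃗_e| = 2.9614e-22 kg·m/s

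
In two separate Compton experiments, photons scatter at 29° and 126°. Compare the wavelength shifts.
126° produces the larger shift by a factor of 12.664

Calculate both shifts using Δλ = λ_C(1 - cos θ):

For θ₁ = 29°:
Δλ₁ = 2.4263 × (1 - cos(29°))
Δλ₁ = 2.4263 × 0.1254
Δλ₁ = 0.3042 pm

For θ₂ = 126°:
Δλ₂ = 2.4263 × (1 - cos(126°))
Δλ₂ = 2.4263 × 1.5878
Δλ₂ = 3.8525 pm

The 126° angle produces the larger shift.
Ratio: 3.8525/0.3042 = 12.664

(Intermediate values are shown rounded; full precision is carried through to the final answer.)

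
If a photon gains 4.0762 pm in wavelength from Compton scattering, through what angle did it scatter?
132.84°

From the Compton formula Δλ = λ_C(1 - cos θ), we can solve for θ:

cos θ = 1 - Δλ/λ_C

Given:
- Δλ = 4.0762 pm
- λ_C = h/(m_e·c) ≈ 2.42631024 pm

cos θ = 1 - 4.0762/2.42631024
cos θ = 1 - 1.680000
cos θ = -0.680000

θ = arccos(-0.680000)
θ = 132.84°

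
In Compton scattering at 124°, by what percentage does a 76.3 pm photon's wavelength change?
4.9582%

Calculate the Compton shift:
Δλ = λ_C(1 - cos(124°))
Δλ = 2.4263 × (1 - cos(124°))
Δλ = 2.4263 × 1.5592
Δλ = 3.7831 pm

Percentage change:
(Δλ/λ₀) × 100 = (3.7831/76.3) × 100
= 4.9582%

(Intermediate values are shown rounded; full precision is carried through to the final answer.)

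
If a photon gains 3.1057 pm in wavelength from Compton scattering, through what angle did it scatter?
106.26°

From the Compton formula Δλ = λ_C(1 - cos θ), we can solve for θ:

cos θ = 1 - Δλ/λ_C

Given:
- Δλ = 3.1057 pm
- λ_C = h/(m_e·c) ≈ 2.42631024 pm

cos θ = 1 - 3.1057/2.42631024
cos θ = 1 - 1.280009
cos θ = -0.280009

θ = arccos(-0.280009)
θ = 106.26°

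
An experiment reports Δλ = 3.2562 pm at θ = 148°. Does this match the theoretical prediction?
No, inconsistent

Calculate the expected shift for θ = 148°:

Δλ_expected = λ_C(1 - cos(148°))
Δλ_expected = 2.4263 × (1 - cos(148°))
Δλ_expected = 2.4263 × 1.8480
Δλ_expected = 4.4839 pm

Given shift: 3.2562 pm
Expected shift: 4.4839 pm
Difference: 1.2278 pm

The values do not match. The given shift corresponds to θ ≈ 110.0°, not 148°.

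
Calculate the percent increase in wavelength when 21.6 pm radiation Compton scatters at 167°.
22.1779%

Calculate the Compton shift:
Δλ = λ_C(1 - cos(167°))
Δλ = 2.4263 × (1 - cos(167°))
Δλ = 2.4263 × 1.9744
Δλ = 4.7904 pm

Percentage change:
(Δλ/λ₀) × 100 = (4.7904/21.6) × 100
= 22.1779%

(Intermediate values are shown rounded; full precision is carried through to the final answer.)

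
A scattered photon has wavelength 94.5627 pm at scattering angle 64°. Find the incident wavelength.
93.2000 pm

From λ' = λ + Δλ, we have λ = λ' - Δλ

First calculate the Compton shift:
Δλ = λ_C(1 - cos θ)
Δλ = 2.4263 × (1 - cos(64°))
Δλ = 2.4263 × 0.5616
Δλ = 1.3627 pm

Initial wavelength:
λ = λ' - Δλ
λ = 94.5627 - 1.3627
λ = 93.2000 pm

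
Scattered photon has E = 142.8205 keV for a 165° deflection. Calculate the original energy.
316.9999 keV

Convert final energy to wavelength (hc ≈ 1239.842 keV·pm):
λ' = hc/E' = 1239.842 / 142.8205 = 8.6811 pm

Calculate the Compton shift:
Δλ = λ_C(1 - cos(165°))
Δλ = 2.4263 × (1 - cos(165°))
Δλ = 4.7699 pm

Initial wavelength:
λ = λ' - Δλ = 8.6811 - 4.7699 = 3.9112 pm

Initial energy:
E = hc/λ = 1239.842 / 3.9112 = 316.9999 keV

(Intermediate values are shown rounded; full precision is carried through to the final answer.)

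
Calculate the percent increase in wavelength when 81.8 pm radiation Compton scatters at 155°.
5.6544%

Calculate the Compton shift:
Δλ = λ_C(1 - cos(155°))
Δλ = 2.4263 × (1 - cos(155°))
Δλ = 2.4263 × 1.9063
Δλ = 4.6253 pm

Percentage change:
(Δλ/λ₀) × 100 = (4.6253/81.8) × 100
= 5.6544%

(Intermediate values are shown rounded; full precision is carried through to the final answer.)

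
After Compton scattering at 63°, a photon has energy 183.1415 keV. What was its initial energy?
227.6999 keV

Convert final energy to wavelength (hc ≈ 1239.842 keV·pm):
λ' = hc/E' = 1239.842 / 183.1415 = 6.7699 pm

Calculate the Compton shift:
Δλ = λ_C(1 - cos(63°))
Δλ = 2.4263 × (1 - cos(63°))
Δλ = 1.3248 pm

Initial wavelength:
λ = λ' - Δλ = 6.7699 - 1.3248 = 5.4451 pm

Initial energy:
E = hc/λ = 1239.842 / 5.4451 = 227.6999 keV

(Intermediate values are shown rounded; full precision is carried through to the final answer.)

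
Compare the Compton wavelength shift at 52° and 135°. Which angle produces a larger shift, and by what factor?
135° produces the larger shift by a factor of 4.442

Calculate both shifts using Δλ = λ_C(1 - cos θ):

For θ₁ = 52°:
Δλ₁ = 2.4263 × (1 - cos(52°))
Δλ₁ = 2.4263 × 0.3843
Δλ₁ = 0.9325 pm

For θ₂ = 135°:
Δλ₂ = 2.4263 × (1 - cos(135°))
Δλ₂ = 2.4263 × 1.7071
Δλ₂ = 4.1420 pm

The 135° angle produces the larger shift.
Ratio: 4.1420/0.9325 = 4.442

(Intermediate values are shown rounded; full precision is carried through to the final answer.)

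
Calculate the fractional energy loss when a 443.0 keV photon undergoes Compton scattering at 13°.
0.0217 (or 2.17%)

Calculate initial and final photon energies:

Initial: E₀ = 443.0 keV → λ₀ = 2.7987 pm
Compton shift: Δλ = 0.0622 pm
Final wavelength: λ' = 2.8609 pm
Final energy: E' = 433.3708 keV

Fractional energy loss:
(E₀ - E')/E₀ = (443.0000 - 433.3708)/443.0000
= 9.6292/443.0000
= 0.0217
= 2.17%

(Intermediate values are shown rounded; full precision is carried through to the final answer.)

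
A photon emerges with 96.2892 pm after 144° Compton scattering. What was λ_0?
91.9000 pm

From λ' = λ + Δλ, we have λ = λ' - Δλ

First calculate the Compton shift:
Δλ = λ_C(1 - cos θ)
Δλ = 2.4263 × (1 - cos(144°))
Δλ = 2.4263 × 1.8090
Δλ = 4.3892 pm

Initial wavelength:
λ = λ' - Δλ
λ = 96.2892 - 4.3892
λ = 91.9000 pm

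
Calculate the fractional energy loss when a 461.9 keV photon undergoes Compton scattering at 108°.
0.5420 (or 54.20%)

Calculate initial and final photon energies:

Initial: E₀ = 461.9 keV → λ₀ = 2.6842 pm
Compton shift: Δλ = 3.1761 pm
Final wavelength: λ' = 5.8603 pm
Final energy: E' = 211.5662 keV

Fractional energy loss:
(E₀ - E')/E₀ = (461.9000 - 211.5662)/461.9000
= 250.3338/461.9000
= 0.5420
= 54.20%

(Intermediate values are shown rounded; full precision is carried through to the final answer.)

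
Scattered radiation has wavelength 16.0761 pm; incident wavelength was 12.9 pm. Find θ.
108.00°

First find the wavelength shift:
Δλ = λ' - λ = 16.0761 - 12.9 = 3.1761 pm

Using Δλ = λ_C(1 - cos θ), with λ_C = h/(m_e·c) ≈ 2.42631024 pm:
cos θ = 1 - Δλ/λ_C
cos θ = 1 - 3.1761/2.42631024
cos θ = -0.309025

θ = arccos(-0.309025)
θ = 108.00°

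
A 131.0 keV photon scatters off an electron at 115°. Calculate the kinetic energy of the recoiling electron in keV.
35.0084 keV

By energy conservation: K_e = E_initial - E_final

First find the scattered photon energy:
Initial wavelength: λ = hc/E = 9.4644 pm
Compton shift: Δλ = λ_C(1 - cos(115°)) = 3.4517 pm
Final wavelength: λ' = 9.4644 + 3.4517 = 12.9162 pm
Final photon energy: E' = hc/λ' = 95.9916 keV

Electron kinetic energy:
K_e = E - E' = 131.0000 - 95.9916 = 35.0084 keV

(Intermediate values are shown rounded; full precision is carried through to the final answer.)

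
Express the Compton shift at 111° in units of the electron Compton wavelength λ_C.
1.3584 λ_C

The Compton shift formula is:
Δλ = λ_C(1 - cos θ)

Dividing both sides by λ_C:
Δλ/λ_C = 1 - cos θ

For θ = 111°:
Δλ/λ_C = 1 - cos(111°)
Δλ/λ_C = 1 - -0.3584
Δλ/λ_C = 1.3584

This means the shift is 1.3584 × λ_C = 3.2958 pm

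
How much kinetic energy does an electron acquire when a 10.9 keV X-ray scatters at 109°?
0.2997 keV

By energy conservation: K_e = E_initial - E_final

First find the scattered photon energy:
Initial wavelength: λ = hc/E = 113.7470 pm
Compton shift: Δλ = λ_C(1 - cos(109°)) = 3.2162 pm
Final wavelength: λ' = 113.7470 + 3.2162 = 116.9632 pm
Final photon energy: E' = hc/λ' = 10.6003 keV

Electron kinetic energy:
K_e = E - E' = 10.9000 - 10.6003 = 0.2997 keV

(Intermediate values are shown rounded; full precision is carried through to the final answer.)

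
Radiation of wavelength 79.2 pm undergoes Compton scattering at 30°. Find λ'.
79.5251 pm

Using the Compton formula: λ' = λ + λ_C(1 − cos θ)

For θ = 30°, cos θ = √3/2 (exact) ≈ 0.8660, so:
1 − cos 30° = 1 − (√3/2) ≈ 0.1340

Δλ = λ_C × 0.1340 = 2.4263 × 0.1340 = 0.3251 pm

λ' = 79.2 + 0.3251 = 79.5251 pm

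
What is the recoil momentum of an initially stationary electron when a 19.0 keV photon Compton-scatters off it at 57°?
9.6108e-24 kg·m/s

The electron is initially at rest, so by conservation of momentum:
p⃗_e = p⃗₀ − p⃗'  (incident photon momentum minus scattered photon momentum)

Photon momentum magnitudes (p = h/λ = E/c):
λ₀ = hc/E₀ = 65.2548 pm → p₀ = h/λ₀ = 1.0154e-23 kg·m/s
Δλ = λ_C(1 − cos 57°) = 1.1048 pm
λ' = 66.3597 pm → p' = h/λ' = 9.9851e-24 kg·m/s

The scattered photon makes angle θ = 57° with the incident direction, so by the law of cosines:
|p⃗_e|² = p₀² + p'² − 2p₀p'cos θ
|p⃗_e|² = (1.0154e-23)² + (9.9851e-24)² − 2·1.0154e-23·9.9851e-24·cos(57°)
|p⃗_e| = 9.6108e-24 kg·m/s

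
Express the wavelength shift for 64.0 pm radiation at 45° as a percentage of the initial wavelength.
1.1104%

Calculate the Compton shift:
Δλ = λ_C(1 - cos(45°))
Δλ = 2.4263 × (1 - cos(45°))
Δλ = 2.4263 × 0.2929
Δλ = 0.7106 pm

Percentage change:
(Δλ/λ₀) × 100 = (0.7106/64.0) × 100
= 1.1104%

(Intermediate values are shown rounded; full precision is carried through to the final answer.)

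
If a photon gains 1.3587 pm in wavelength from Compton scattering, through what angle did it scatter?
63.90°

From the Compton formula Δλ = λ_C(1 - cos θ), we can solve for θ:

cos θ = 1 - Δλ/λ_C

Given:
- Δλ = 1.3587 pm
- λ_C = h/(m_e·c) ≈ 2.42631024 pm

cos θ = 1 - 1.3587/2.42631024
cos θ = 1 - 0.559986
cos θ = 0.440014

θ = arccos(0.440014)
θ = 63.90°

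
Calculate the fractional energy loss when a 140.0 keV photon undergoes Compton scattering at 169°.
0.3519 (or 35.19%)

Calculate initial and final photon energies:

Initial: E₀ = 140.0 keV → λ₀ = 8.8560 pm
Compton shift: Δλ = 4.8080 pm
Final wavelength: λ' = 13.6641 pm
Final energy: E' = 90.7375 keV

Fractional energy loss:
(E₀ - E')/E₀ = (140.0000 - 90.7375)/140.0000
= 49.2625/140.0000
= 0.3519
= 35.19%

(Intermediate values are shown rounded; full precision is carried through to the final answer.)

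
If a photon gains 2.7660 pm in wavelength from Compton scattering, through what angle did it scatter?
98.05°

From the Compton formula Δλ = λ_C(1 - cos θ), we can solve for θ:

cos θ = 1 - Δλ/λ_C

Given:
- Δλ = 2.7660 pm
- λ_C = h/(m_e·c) ≈ 2.42631024 pm

cos θ = 1 - 2.7660/2.42631024
cos θ = 1 - 1.140003
cos θ = -0.140003

θ = arccos(-0.140003)
θ = 98.05°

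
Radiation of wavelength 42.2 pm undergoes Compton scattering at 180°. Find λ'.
47.0526 pm

Using the Compton formula: λ' = λ + λ_C(1 − cos θ)

For θ = 180°, cos θ = -1 (exact) = -1.0000, so:
1 − cos 180° = 1 − (-1) = 2.0000

Δλ = λ_C × 2.0000 = 2.4263 × 2.0000 = 4.8526 pm

λ' = 42.2 + 4.8526 = 47.0526 pm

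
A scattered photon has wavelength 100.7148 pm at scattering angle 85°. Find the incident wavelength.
98.5000 pm

From λ' = λ + Δλ, we have λ = λ' - Δλ

First calculate the Compton shift:
Δλ = λ_C(1 - cos θ)
Δλ = 2.4263 × (1 - cos(85°))
Δλ = 2.4263 × 0.9128
Δλ = 2.2148 pm

Initial wavelength:
λ = λ' - Δλ
λ = 100.7148 - 2.2148
λ = 98.5000 pm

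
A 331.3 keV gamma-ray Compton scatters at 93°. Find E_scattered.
196.9364 keV

First convert energy to wavelength:
λ = hc/E, with hc ≈ 1239.842 keV·pm (i.e. 1239.842 eV·nm)

For E = 331.3 keV = 331300 eV:
λ = 1239.842 keV·pm / 331.3 keV
λ = 3.7424 pm

Calculate the Compton shift:
Δλ = λ_C(1 - cos(93°)) = 2.4263 × 1.0523
Δλ = 2.5533 pm

Final wavelength:
λ' = 3.7424 + 2.5533 = 6.2956 pm

Final energy:
E' = hc/λ' = 1239.842 / 6.2956 = 196.9364 keV

(Intermediate values are shown rounded; full precision is carried through to the final answer.)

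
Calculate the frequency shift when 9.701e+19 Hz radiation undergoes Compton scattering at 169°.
5.905e+19 Hz (decrease)

Convert frequency to wavelength (c = 299792458 m/s):
λ₀ = c/f₀ = 299792458/9.701e+19 = 3.0903253e-12 m = 3.0903 pm

Calculate Compton shift:
Δλ = λ_C(1 - cos(169°)) = 4.8080 pm

Final wavelength:
λ' = λ₀ + Δλ = 3.0903 + 4.8080 = 7.8984 pm

Final frequency:
f' = c/λ' = 299792458/7.8983676e-12 = 3.7956255e+19 Hz

Frequency shift (decrease):
Δf = f₀ - f' = 9.701e+19 - 3.7956255e+19 = 5.905e+19 Hz

(Intermediate values are shown rounded; full precision is carried through to the final answer.)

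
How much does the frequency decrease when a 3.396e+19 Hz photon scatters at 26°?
9.191e+17 Hz (decrease)

Convert frequency to wavelength (c = 299792458 m/s):
λ₀ = c/f₀ = 299792458/3.396e+19 = 8.8278109e-12 m = 8.8278 pm

Calculate Compton shift:
Δλ = λ_C(1 - cos(26°)) = 0.2456 pm

Final wavelength:
λ' = λ₀ + Δλ = 8.8278 + 0.2456 = 9.0734 pm

Final frequency:
f' = c/λ' = 299792458/9.0733679e-12 = 3.3040924e+19 Hz

Frequency shift (decrease):
Δf = f₀ - f' = 3.396e+19 - 3.3040924e+19 = 9.191e+17 Hz

(Intermediate values are shown rounded; full precision is carried through to the final answer.)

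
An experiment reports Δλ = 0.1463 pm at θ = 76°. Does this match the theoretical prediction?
No, inconsistent

Calculate the expected shift for θ = 76°:

Δλ_expected = λ_C(1 - cos(76°))
Δλ_expected = 2.4263 × (1 - cos(76°))
Δλ_expected = 2.4263 × 0.7581
Δλ_expected = 1.8393 pm

Given shift: 0.1463 pm
Expected shift: 1.8393 pm
Difference: 1.6930 pm

The values do not match. The given shift corresponds to θ ≈ 20.0°, not 76°.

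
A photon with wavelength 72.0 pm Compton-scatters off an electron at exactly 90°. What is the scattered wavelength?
74.4263 pm

Using the Compton formula: λ' = λ + λ_C(1 − cos θ)

For θ = 90°, cos θ = 0 (exact) = 0.0000, so:
1 − cos 90° = 1 − (0) = 1.0000

Δλ = λ_C × 1.0000 = 2.4263 × 1.0000 = 2.4263 pm

λ' = 72.0 + 2.4263 = 74.4263 pm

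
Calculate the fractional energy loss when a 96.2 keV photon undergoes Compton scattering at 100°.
0.1810 (or 18.10%)

Calculate initial and final photon energies:

Initial: E₀ = 96.2 keV → λ₀ = 12.8882 pm
Compton shift: Δλ = 2.8476 pm
Final wavelength: λ' = 15.7358 pm
Final energy: E' = 78.7911 keV

Fractional energy loss:
(E₀ - E')/E₀ = (96.2000 - 78.7911)/96.2000
= 17.4089/96.2000
= 0.1810
= 18.10%

(Intermediate values are shown rounded; full precision is carried through to the final answer.)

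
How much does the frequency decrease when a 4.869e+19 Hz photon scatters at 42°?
4.475e+18 Hz (decrease)

Convert frequency to wavelength (c = 299792458 m/s):
λ₀ = c/f₀ = 299792458/4.869e+19 = 6.1571669e-12 m = 6.1572 pm

Calculate Compton shift:
Δλ = λ_C(1 - cos(42°)) = 0.6232 pm

Final wavelength:
λ' = λ₀ + Δλ = 6.1572 + 0.6232 = 6.7804 pm

Final frequency:
f' = c/λ' = 299792458/6.7803773e-12 = 4.4214716e+19 Hz

Frequency shift (decrease):
Δf = f₀ - f' = 4.869e+19 - 4.4214716e+19 = 4.475e+18 Hz

(Intermediate values are shown rounded; full precision is carried through to the final answer.)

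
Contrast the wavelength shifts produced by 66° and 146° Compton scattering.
146° produces the larger shift by a factor of 3.083

Calculate both shifts using Δλ = λ_C(1 - cos θ):

For θ₁ = 66°:
Δλ₁ = 2.4263 × (1 - cos(66°))
Δλ₁ = 2.4263 × 0.5933
Δλ₁ = 1.4394 pm

For θ₂ = 146°:
Δλ₂ = 2.4263 × (1 - cos(146°))
Δλ₂ = 2.4263 × 1.8290
Δλ₂ = 4.4378 pm

The 146° angle produces the larger shift.
Ratio: 4.4378/1.4394 = 3.083

(Intermediate values are shown rounded; full precision is carried through to the final answer.)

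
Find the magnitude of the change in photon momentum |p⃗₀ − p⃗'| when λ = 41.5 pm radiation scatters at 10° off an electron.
2.7819e-24 kg·m/s

Photon momentum magnitude is p = h/λ.

Initial momentum:
p₀ = h/λ = 6.6261e-34/4.1500e-11 = 1.5966e-23 kg·m/s

After scattering:
λ' = λ + Δλ = 41.5 + 0.0369 = 41.5369 pm
p' = h/λ' = 6.6261e-34/4.1537e-11 = 1.5952e-23 kg·m/s

Momentum is a vector; the scattered photon's direction makes angle θ = 10° with the incident direction. The magnitude of the vector change Δp⃗ = p⃗₀ − p⃗' is found from the law of cosines:
|Δp⃗|² = p₀² + p'² − 2p₀p'cos θ
|Δp⃗|² = (1.5966e-23)² + (1.5952e-23)² − 2·1.5966e-23·1.5952e-23·cos(10°)
|Δp⃗| = 2.7819e-24 kg·m/s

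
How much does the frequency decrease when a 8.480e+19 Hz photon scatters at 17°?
2.469e+18 Hz (decrease)

Convert frequency to wavelength (c = 299792458 m/s):
λ₀ = c/f₀ = 299792458/8.480e+19 = 3.5352884e-12 m = 3.5353 pm

Calculate Compton shift:
Δλ = λ_C(1 - cos(17°)) = 0.1060 pm

Final wavelength:
λ' = λ₀ + Δλ = 3.5353 + 0.1060 = 3.6413 pm

Final frequency:
f' = c/λ' = 299792458/3.6413066e-12 = 8.2331011e+19 Hz

Frequency shift (decrease):
Δf = f₀ - f' = 8.480e+19 - 8.2331011e+19 = 2.469e+18 Hz

(Intermediate values are shown rounded; full precision is carried through to the final answer.)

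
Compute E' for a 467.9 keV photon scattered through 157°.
169.6197 keV

First convert energy to wavelength:
λ = hc/E, with hc ≈ 1239.842 keV·pm (i.e. 1239.842 eV·nm)

For E = 467.9 keV = 467900 eV:
λ = 1239.842 keV·pm / 467.9 keV
λ = 2.6498 pm

Calculate the Compton shift:
Δλ = λ_C(1 - cos(157°)) = 2.4263 × 1.9205
Δλ = 4.6597 pm

Final wavelength:
λ' = 2.6498 + 4.6597 = 7.3095 pm

Final energy:
E' = hc/λ' = 1239.842 / 7.3095 = 169.6197 keV

(Intermediate values are shown rounded; full precision is carried through to the final answer.)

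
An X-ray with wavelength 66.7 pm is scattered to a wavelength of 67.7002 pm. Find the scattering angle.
54.00°

First find the wavelength shift:
Δλ = λ' - λ = 67.7002 - 66.7 = 1.0002 pm

Using Δλ = λ_C(1 - cos θ), with λ_C = h/(m_e·c) ≈ 2.42631024 pm:
cos θ = 1 - Δλ/λ_C
cos θ = 1 - 1.0002/2.42631024
cos θ = 0.587769

θ = arccos(0.587769)
θ = 54.00°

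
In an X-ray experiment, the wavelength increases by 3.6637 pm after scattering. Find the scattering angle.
120.66°

From the Compton formula Δλ = λ_C(1 - cos θ), we can solve for θ:

cos θ = 1 - Δλ/λ_C

Given:
- Δλ = 3.6637 pm
- λ_C = h/(m_e·c) ≈ 2.42631024 pm

cos θ = 1 - 3.6637/2.42631024
cos θ = 1 - 1.509988
cos θ = -0.509988

θ = arccos(-0.509988)
θ = 120.66°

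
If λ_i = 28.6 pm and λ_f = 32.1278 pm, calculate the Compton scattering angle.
117.00°

First find the wavelength shift:
Δλ = λ' - λ = 32.1278 - 28.6 = 3.5278 pm

Using Δλ = λ_C(1 - cos θ), with λ_C = h/(m_e·c) ≈ 2.42631024 pm:
cos θ = 1 - Δλ/λ_C
cos θ = 1 - 3.5278/2.42631024
cos θ = -0.453977

θ = arccos(-0.453977)
θ = 117.00°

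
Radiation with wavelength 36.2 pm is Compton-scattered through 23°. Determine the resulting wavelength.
36.3929 pm

Using the Compton scattering formula:
λ' = λ + Δλ = λ + λ_C(1 - cos θ)

Given:
- Initial wavelength λ = 36.2 pm
- Scattering angle θ = 23°
- Compton wavelength λ_C ≈ 2.4263 pm

Calculate the shift:
Δλ = 2.4263 × (1 - cos(23°))
Δλ = 2.4263 × 0.0795
Δλ = 0.1929 pm

Final wavelength:
λ' = 36.2 + 0.1929 = 36.3929 pm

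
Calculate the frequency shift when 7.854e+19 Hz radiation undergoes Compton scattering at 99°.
3.327e+19 Hz (decrease)

Convert frequency to wavelength (c = 299792458 m/s):
λ₀ = c/f₀ = 299792458/7.854e+19 = 3.8170672e-12 m = 3.8171 pm

Calculate Compton shift:
Δλ = λ_C(1 - cos(99°)) = 2.8059 pm

Final wavelength:
λ' = λ₀ + Δλ = 3.8171 + 2.8059 = 6.6229 pm

Final frequency:
f' = c/λ' = 299792458/6.6229360e-12 = 4.5265794e+19 Hz

Frequency shift (decrease):
Δf = f₀ - f' = 7.854e+19 - 4.5265794e+19 = 3.327e+19 Hz

(Intermediate values are shown rounded; full precision is carried through to the final answer.)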